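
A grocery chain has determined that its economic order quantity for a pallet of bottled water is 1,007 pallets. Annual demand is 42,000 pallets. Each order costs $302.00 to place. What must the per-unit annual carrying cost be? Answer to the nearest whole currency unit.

The basic EOQ model gives Q* = √(2DS/H); rearrange for the unknown.
From Q* = √(2DS/H): H = 2DS / Q*² = 2 × 42,000 × 302 / 1,007² = 25.0165.

H ≈ $25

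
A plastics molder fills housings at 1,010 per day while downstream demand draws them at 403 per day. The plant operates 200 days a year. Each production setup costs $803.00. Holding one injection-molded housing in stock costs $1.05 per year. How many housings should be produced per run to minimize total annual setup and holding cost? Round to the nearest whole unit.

Q* ≈ 14,322 housings

Annual demand D = 403 × 200 = 80,600.
Production build-up factor (1 − d/p) = 1 − 403/1,010 = 0.6010.
Q* = √(2DS / (H(1 − d/p))) = √(2 × 80,600 × 803 / (1.05 × 0.6010)).
= √(129,443,600 / 0.631) ≈ 14322.274.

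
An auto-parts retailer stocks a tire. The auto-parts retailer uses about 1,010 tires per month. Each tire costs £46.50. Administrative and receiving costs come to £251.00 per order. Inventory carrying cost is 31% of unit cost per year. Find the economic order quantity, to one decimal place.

Q* ≈ 649.7 tires

Annual demand D = 1,010 × 12 = 12,120.
Holding cost H = 0.31 × £46.50 = £14.4150 per unit per year.
EOQ = √(2DS / H) = √(2 × 12,120 × 251 / 14.415).
= √(6,084,240 / 14.415) = √422,077.0031 ≈ 649.675.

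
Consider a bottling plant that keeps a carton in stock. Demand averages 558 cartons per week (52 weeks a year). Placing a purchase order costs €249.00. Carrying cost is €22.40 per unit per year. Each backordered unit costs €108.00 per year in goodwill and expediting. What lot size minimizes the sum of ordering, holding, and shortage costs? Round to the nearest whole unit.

Annual demand D = 558 × 52 = 29,016.
With planned backorders, Q* = √(2DS/H) · √((H+B)/B).
√(2DS/H) = √(2 × 29,016 × 249 / 22.4) = 803.174.
√((H+B)/B) = √((22.4+108)/108) = 1.0988.
Q* ≈ 882.544.

Q* ≈ 883 cartons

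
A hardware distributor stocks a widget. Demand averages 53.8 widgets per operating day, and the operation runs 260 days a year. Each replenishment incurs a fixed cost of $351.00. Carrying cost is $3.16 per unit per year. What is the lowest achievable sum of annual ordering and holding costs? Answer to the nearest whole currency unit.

Annual demand D = 53.8 × 260 = 13,988.
The optimal lot size = √(2DS/H) = √(2 × 13,988 × 351 / 3.16) ≈ 1762.80.
At the optimum the two cost components are equal, so total cost = 2·(Q*/2)H = Q*·H.
Minimum total = √(2DSH) = √(2 × 13,988 × 351 × 3.16) ≈ 5570.445.

TC* ≈ $5,570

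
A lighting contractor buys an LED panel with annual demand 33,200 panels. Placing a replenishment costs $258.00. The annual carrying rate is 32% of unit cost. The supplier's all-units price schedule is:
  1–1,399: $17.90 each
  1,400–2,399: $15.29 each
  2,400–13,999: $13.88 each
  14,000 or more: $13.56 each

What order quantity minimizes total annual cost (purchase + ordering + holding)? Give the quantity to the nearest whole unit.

Holding cost per unit per year at price C is H = 0.32·C.
For each price level, check whether its EOQ is feasible; otherwise the best quantity at that price is the breakpoint.
Tier 1 ($17.90): EOQ = 1729.4 exceeds tier's upper bound 1399, so this tier is dominated.
EOQ at $15.29 = 1871.2 (feasible in tier 2): TC = 33,200×$15.29 + (33,200/1871.2)×258 + (1871.2/2)×0.32×$15.29 = $516,783.30.
EOQ at $13.88 = 1963.9 < 2400, so use break Q=2400: TC = 33,200×$13.88 + (33,200/2400.0)×258 + (2400.0/2)×0.32×$13.88 = $469,714.92.
EOQ at $13.56 = 1987.0 < 14000, so use break Q=14000: TC = 33,200×$13.56 + (33,200/14000.0)×258 + (14000.0/2)×0.32×$13.56 = $481,178.23.
Lowest total cost is $469,714.92 at Q = 2400.0.

Q* ≈ 2,400 panels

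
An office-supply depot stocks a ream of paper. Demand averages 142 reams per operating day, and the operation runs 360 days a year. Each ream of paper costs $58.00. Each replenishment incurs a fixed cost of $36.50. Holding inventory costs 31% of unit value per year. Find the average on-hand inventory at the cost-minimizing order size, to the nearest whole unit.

Average inventory ≈ 228 reams

Annual demand D = 142 × 360 = 51,120.
Holding cost H = 0.31 × $58.00 = $17.9800 per unit per year.
The optimal lot size = √(2DS/H) = √(2 × 51,120 × 36.5 / 17.98) ≈ 455.58.
Average inventory = Q*/2 ≈ 455.58 / 2 = 227.789.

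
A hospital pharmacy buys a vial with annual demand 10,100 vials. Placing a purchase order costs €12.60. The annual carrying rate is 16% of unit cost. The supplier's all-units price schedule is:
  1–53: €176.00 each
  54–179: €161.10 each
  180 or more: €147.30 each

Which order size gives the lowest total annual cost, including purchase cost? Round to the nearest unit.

Holding cost per unit per year at price C is H = 0.16·C.
For each price level, check whether its EOQ is feasible; otherwise the best quantity at that price is the breakpoint.
Tier 1 (€176.00): EOQ = 95.1 exceeds tier's upper bound 53, so this tier is dominated.
EOQ at €161.10 = 99.4 (feasible in tier 2): TC = 10,100×€161.10 + (10,100/99.4)×12.6 + (99.4/2)×0.16×€161.10 = €1,629,671.35.
EOQ at €147.30 = 103.9 < 180, so use break Q=180: TC = 10,100×€147.30 + (10,100/180.0)×12.6 + (180.0/2)×0.16×€147.30 = €1,490,558.12.
Lowest total cost is €1,490,558.12 at Q = 180.0.

Q* ≈ 180 vials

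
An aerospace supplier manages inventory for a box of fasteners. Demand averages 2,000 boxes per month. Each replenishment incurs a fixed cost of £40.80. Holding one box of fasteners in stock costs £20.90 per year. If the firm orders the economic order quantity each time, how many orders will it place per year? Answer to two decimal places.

Annual demand D = 2,000 × 12 = 24,000.
The optimal lot size = √(2DS/H) = √(2 × 24,000 × 40.8 / 20.9) ≈ 306.11.
Orders per year = D / Q* = 24,000 / 306.11 ≈ 78.403.

N ≈ 78.40 orders per year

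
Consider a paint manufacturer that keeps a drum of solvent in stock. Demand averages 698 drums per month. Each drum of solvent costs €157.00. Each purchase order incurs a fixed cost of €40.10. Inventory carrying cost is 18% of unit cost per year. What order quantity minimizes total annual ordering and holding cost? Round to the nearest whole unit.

Annual demand D = 698 × 12 = 8,376.
Holding cost H = 0.18 × €157.00 = €28.2600 per unit per year.
EOQ = √(2DS / H) = √(2 × 8,376 × 40.1 / 28.26).
= √(671,755.2 / 28.26) = √23,770.5308 ≈ 154.177.

Q* ≈ 154 drums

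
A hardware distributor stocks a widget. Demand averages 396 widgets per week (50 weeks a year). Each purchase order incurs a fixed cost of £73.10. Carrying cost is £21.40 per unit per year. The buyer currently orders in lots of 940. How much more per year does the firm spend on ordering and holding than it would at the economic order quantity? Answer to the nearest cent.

Annual demand D = 396 × 50 = 19,800.
EOQ = √(2DS/H) = √(2 × 19,800 × 73.1 / 21.4) ≈ 367.79.
Cost at Q* = (D/Q*)S + (Q*/2)H = √(2DSH) ≈ £7,870.70.
Cost at Q = 940: (19,800/940)×73.1 + (940/2)×21.4 = £1,539.77 + £10,058.00 = £11,597.77.
Excess = £11,597.77 − £7,870.70 = £3,727.07.

Extra cost ≈ £3,727.07 per year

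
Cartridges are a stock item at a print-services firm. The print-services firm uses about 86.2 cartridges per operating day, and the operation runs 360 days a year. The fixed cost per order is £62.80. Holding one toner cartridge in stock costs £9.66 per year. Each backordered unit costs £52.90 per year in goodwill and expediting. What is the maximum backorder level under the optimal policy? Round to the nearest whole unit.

Annual demand D = 86.2 × 360 = 31,032.
With planned backorders, Q* = √(2DS/H) · √((H+B)/B).
√(2DS/H) = √(2 × 31,032 × 62.8 / 9.66) = 635.201.
√((H+B)/B) = √((9.66+52.9)/52.9) = 1.0875.
Q* ≈ 690.767.
S* = Q* · H/(H+B) = 690.767 × 9.66/62.56 ≈ 106.663.

S* ≈ 107 cartridges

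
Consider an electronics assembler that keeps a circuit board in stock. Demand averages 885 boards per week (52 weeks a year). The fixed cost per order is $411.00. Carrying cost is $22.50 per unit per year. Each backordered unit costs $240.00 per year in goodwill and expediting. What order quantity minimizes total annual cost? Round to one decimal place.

Q* ≈ 1,356.1 boards

Annual demand D = 885 × 52 = 46,020.
With planned backorders, Q* = √(2DS/H) · √((H+B)/B).
√(2DS/H) = √(2 × 46,020 × 411 / 22.5) = 1296.636.
√((H+B)/B) = √((22.5+240)/240) = 1.0458.
Q* ≈ 1356.054.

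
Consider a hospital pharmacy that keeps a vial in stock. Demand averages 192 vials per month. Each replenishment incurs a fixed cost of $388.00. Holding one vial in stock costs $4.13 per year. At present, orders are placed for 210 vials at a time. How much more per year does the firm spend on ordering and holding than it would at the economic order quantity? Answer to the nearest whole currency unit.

Annual demand D = 192 × 12 = 2,304.
EOQ = √(2DS/H) = √(2 × 2,304 × 388 / 4.13) ≈ 657.96.
Cost at Q* = (D/Q*)S + (Q*/2)H = √(2DSH) ≈ $2,717.36.
Cost at Q = 210: (2,304/210)×388 + (210/2)×4.13 = $4,256.91 + $433.65 = $4,690.56.
Excess = $4,690.56 − $2,717.36 = $1,973.20.

Extra cost ≈ $1,973 per year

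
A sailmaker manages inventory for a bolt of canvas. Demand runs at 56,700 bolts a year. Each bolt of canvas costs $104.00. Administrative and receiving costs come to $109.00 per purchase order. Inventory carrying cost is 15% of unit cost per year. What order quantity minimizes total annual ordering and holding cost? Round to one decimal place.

Holding cost H = 0.15 × $104.00 = $15.6000 per unit per year.
EOQ = √(2DS / H) = √(2 × 56,700 × 109 / 15.6).
= √(12,360,600 / 15.6) = √792,346.1538 ≈ 890.138.

Q* ≈ 890.1 bolts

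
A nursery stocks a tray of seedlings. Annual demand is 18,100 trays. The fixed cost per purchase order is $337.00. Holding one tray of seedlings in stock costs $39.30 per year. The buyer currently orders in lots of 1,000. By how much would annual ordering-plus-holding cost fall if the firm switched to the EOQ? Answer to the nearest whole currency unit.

EOQ = √(2DS/H) = √(2 × 18,100 × 337 / 39.3) ≈ 557.15.
Cost at Q* = (D/Q*)S + (Q*/2)H = √(2DSH) ≈ $21,896.04.
Cost at Q = 1,000: (18,100/1,000)×337 + (1,000/2)×39.3 = $6,099.70 + $19,650.00 = $25,749.70.
Excess = $25,749.70 − $21,896.04 = $3,853.66.

Extra cost ≈ $3,854 per year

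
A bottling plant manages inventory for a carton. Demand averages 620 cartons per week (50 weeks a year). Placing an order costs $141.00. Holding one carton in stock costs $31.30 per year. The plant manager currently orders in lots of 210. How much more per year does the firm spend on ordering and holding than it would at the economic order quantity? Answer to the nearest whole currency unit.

Extra cost ≈ $7,559 per year

Annual demand D = 620 × 50 = 31,000.
EOQ = √(2DS/H) = √(2 × 31,000 × 141 / 31.3) ≈ 528.49.
Cost at Q* = (D/Q*)S + (Q*/2)H = √(2DSH) ≈ $16,541.60.
Cost at Q = 210: (31,000/210)×141 + (210/2)×31.3 = $20,814.29 + $3,286.50 = $24,100.79.
Excess = $24,100.79 − $16,541.60 = $7,559.18.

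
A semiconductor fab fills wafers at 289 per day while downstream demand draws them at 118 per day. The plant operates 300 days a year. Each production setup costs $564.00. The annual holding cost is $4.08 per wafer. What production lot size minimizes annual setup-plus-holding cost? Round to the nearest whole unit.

Annual demand D = 118 × 300 = 35,400.
Production build-up factor (1 − d/p) = 1 − 118/289 = 0.5917.
Q* = √(2DS / (H(1 − d/p))) = √(2 × 35,400 × 564 / (4.08 × 0.5917)).
= √(39,931,200 / 2.4141) ≈ 4067.026.

Q* ≈ 4,067 wafers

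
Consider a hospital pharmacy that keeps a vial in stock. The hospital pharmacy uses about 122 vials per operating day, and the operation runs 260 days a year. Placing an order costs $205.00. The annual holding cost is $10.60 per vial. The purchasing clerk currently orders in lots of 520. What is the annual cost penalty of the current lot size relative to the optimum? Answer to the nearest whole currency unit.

Extra cost ≈ $3,520 per year

Annual demand D = 122 × 260 = 31,720.
EOQ = √(2DS/H) = √(2 × 31,720 × 205 / 10.6) ≈ 1107.66.
Cost at Q* = (D/Q*)S + (Q*/2)H = √(2DSH) ≈ $11,741.17.
Cost at Q = 520: (31,720/520)×205 + (520/2)×10.6 = $12,505.00 + $2,756.00 = $15,261.00.
Excess = $15,261.00 − $11,741.17 = $3,519.83.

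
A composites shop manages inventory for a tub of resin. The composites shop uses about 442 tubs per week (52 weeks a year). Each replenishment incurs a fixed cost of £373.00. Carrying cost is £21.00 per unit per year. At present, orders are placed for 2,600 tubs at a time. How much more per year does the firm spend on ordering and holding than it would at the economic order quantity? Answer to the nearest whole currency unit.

Annual demand D = 442 × 52 = 22,984.
EOQ = √(2DS/H) = √(2 × 22,984 × 373 / 21) ≈ 903.59.
Cost at Q* = (D/Q*)S + (Q*/2)H = √(2DSH) ≈ £18,975.44.
Cost at Q = 2,600: (22,984/2,600)×373 + (2,600/2)×21 = £3,297.32 + £27,300.00 = £30,597.32.
Excess = £30,597.32 − £18,975.44 = £11,621.88.

Extra cost ≈ £11,622 per year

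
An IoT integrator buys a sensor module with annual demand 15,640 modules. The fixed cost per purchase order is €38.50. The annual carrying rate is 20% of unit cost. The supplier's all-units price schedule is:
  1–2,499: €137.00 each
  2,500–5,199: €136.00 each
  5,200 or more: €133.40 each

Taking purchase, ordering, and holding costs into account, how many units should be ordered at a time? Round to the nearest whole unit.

Holding cost per unit per year at price C is H = 0.20·C.
Evaluate total cost at each tier's feasible EOQ or, if the EOQ is below the tier, at the tier's minimum quantity.
EOQ at €137.00 = 209.6 (feasible in tier 1): TC = 15,640×€137.00 + (15,640/209.6)×38.5 + (209.6/2)×0.20×€137.00 = €2,148,424.33.
EOQ at €136.00 = 210.4 < 2500, so use break Q=2500: TC = 15,640×€136.00 + (15,640/2500.0)×38.5 + (2500.0/2)×0.20×€136.00 = €2,161,280.86.
EOQ at €133.40 = 212.5 < 5200, so use break Q=5200: TC = 15,640×€133.40 + (15,640/5200.0)×38.5 + (5200.0/2)×0.20×€133.40 = €2,155,859.80.
Lowest total cost is €2,148,424.33 at Q = 209.6.

Q* ≈ 210 modules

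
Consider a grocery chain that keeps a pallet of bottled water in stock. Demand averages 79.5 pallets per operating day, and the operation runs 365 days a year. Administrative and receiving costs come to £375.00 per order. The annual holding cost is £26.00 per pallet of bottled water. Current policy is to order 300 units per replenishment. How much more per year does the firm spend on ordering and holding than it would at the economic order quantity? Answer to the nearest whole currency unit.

Annual demand D = 79.5 × 365 = 29,017.5.
EOQ = √(2DS/H) = √(2 × 29,017.5 × 375 / 26) ≈ 914.90.
Cost at Q* = (D/Q*)S + (Q*/2)H = √(2DSH) ≈ £23,787.42.
Cost at Q = 300: (29,017.5/300)×375 + (300/2)×26 = £36,271.88 + £3,900.00 = £40,171.88.
Excess = £40,171.88 − £23,787.42 = £16,384.46.

Extra cost ≈ £16,384 per year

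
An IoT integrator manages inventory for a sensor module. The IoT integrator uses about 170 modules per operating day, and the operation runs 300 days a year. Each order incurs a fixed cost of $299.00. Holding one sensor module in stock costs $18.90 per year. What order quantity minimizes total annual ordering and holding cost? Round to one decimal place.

Annual demand D = 170 × 300 = 51,000.
EOQ = √(2DS / H) = √(2 × 51,000 × 299 / 18.9).
= √(30,498,000 / 18.9) = √1,613,650.7937 ≈ 1270.296.

Q* ≈ 1,270.3 modules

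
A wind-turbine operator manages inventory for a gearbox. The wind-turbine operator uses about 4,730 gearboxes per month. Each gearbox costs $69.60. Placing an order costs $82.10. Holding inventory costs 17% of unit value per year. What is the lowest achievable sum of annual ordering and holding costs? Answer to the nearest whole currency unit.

Annual demand D = 4,730 × 12 = 56,760.
Holding cost H = 0.17 × $69.60 = $11.8320 per unit per year.
EOQ = √(2DS/H) = √(2 × 56,760 × 82.1 / 11.832) ≈ 887.52.
At Q*, ordering cost (D/Q*)S equals holding cost (Q*/2)H, each = √(DSH/2).
Minimum total = √(2DSH) = √(2 × 56,760 × 82.1 × 11.832) ≈ 10501.150.

TC* ≈ $10,501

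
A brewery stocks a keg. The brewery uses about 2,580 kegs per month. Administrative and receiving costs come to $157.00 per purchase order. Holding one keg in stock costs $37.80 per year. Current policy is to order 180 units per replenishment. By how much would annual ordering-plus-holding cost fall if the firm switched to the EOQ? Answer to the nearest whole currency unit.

Extra cost ≈ $11,236 per year

Annual demand D = 2,580 × 12 = 30,960.
EOQ = √(2DS/H) = √(2 × 30,960 × 157 / 37.8) ≈ 507.13.
Cost at Q* = (D/Q*)S + (Q*/2)H = √(2DSH) ≈ $19,169.52.
Cost at Q = 180: (30,960/180)×157 + (180/2)×37.8 = $27,004.00 + $3,402.00 = $30,406.00.
Excess = $30,406.00 − $19,169.52 = $11,236.48.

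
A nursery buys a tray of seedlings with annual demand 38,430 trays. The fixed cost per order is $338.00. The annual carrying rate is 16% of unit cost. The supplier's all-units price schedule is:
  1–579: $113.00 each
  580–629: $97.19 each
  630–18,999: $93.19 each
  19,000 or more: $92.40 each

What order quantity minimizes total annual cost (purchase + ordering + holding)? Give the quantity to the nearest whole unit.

Holding cost per unit per year at price C is H = 0.16·C.
For each price level, check whether its EOQ is feasible; otherwise the best quantity at that price is the breakpoint.
Tier 1 ($113.00): EOQ = 1198.7 exceeds tier's upper bound 579, so this tier is dominated.
Tier 2 ($97.19): EOQ = 1292.5 exceeds tier's upper bound 629, so this tier is dominated.
EOQ at $93.19 = 1320.0 (feasible in tier 3): TC = 38,430×$93.19 + (38,430/1320.0)×338 + (1320.0/2)×0.16×$93.19 = $3,600,972.97.
EOQ at $92.40 = 1325.6 < 19000, so use break Q=19000: TC = 38,430×$92.40 + (38,430/19000.0)×338 + (19000.0/2)×0.16×$92.40 = $3,692,063.65.
Lowest total cost is $3,600,972.97 at Q = 1320.0.

Q* ≈ 1,320 trays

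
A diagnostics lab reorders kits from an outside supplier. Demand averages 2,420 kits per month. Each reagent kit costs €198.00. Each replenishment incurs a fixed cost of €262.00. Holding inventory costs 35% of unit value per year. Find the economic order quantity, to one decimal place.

Annual demand D = 2,420 × 12 = 29,040.
Holding cost H = 0.35 × €198.00 = €69.3000 per unit per year.
EOQ = √(2DS / H) = √(2 × 29,040 × 262 / 69.3).
= √(15,216,960 / 69.3) = √219,580.9524 ≈ 468.595.

Q* ≈ 468.6 kits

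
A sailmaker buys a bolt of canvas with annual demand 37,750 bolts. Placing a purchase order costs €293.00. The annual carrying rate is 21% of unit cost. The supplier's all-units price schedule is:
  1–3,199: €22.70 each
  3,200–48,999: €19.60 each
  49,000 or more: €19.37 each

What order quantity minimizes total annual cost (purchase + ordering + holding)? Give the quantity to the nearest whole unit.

Q* ≈ 3,200 bolts

Holding cost per unit per year at price C is H = 0.21·C.
Evaluate total cost at each tier's feasible EOQ or, if the EOQ is below the tier, at the tier's minimum quantity.
EOQ at €22.70 = 2154.2 (feasible in tier 1): TC = 37,750×€22.70 + (37,750/2154.2)×293 + (2154.2/2)×0.21×€22.70 = €867,194.04.
EOQ at €19.60 = 2318.3 < 3200, so use break Q=3200: TC = 37,750×€19.60 + (37,750/3200.0)×293 + (3200.0/2)×0.21×€19.60 = €749,942.08.
EOQ at €19.37 = 2332.0 < 49000, so use break Q=49000: TC = 37,750×€19.37 + (37,750/49000.0)×293 + (49000.0/2)×0.21×€19.37 = €831,101.88.
Lowest total cost is €749,942.08 at Q = 3200.0.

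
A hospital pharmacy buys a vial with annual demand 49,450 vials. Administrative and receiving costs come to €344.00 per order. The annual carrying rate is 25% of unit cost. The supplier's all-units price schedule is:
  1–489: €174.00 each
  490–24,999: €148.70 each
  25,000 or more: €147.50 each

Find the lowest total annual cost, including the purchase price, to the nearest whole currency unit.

Holding cost per unit per year at price C is H = 0.25·C.
For each price level, check whether its EOQ is feasible; otherwise the best quantity at that price is the breakpoint.
Tier 1 (€174.00): EOQ = 884.4 exceeds tier's upper bound 489, so this tier is dominated.
EOQ at €148.70 = 956.6 (feasible in tier 2): TC = 49,450×€148.70 + (49,450/956.6)×344 + (956.6/2)×0.25×€148.70 = €7,388,778.37.
EOQ at €147.50 = 960.5 < 25000, so use break Q=25000: TC = 49,450×€147.50 + (49,450/25000.0)×344 + (25000.0/2)×0.25×€147.50 = €7,755,492.93.
Lowest total cost among the candidates is at Q = 956.6.

TC* ≈ €7,388,778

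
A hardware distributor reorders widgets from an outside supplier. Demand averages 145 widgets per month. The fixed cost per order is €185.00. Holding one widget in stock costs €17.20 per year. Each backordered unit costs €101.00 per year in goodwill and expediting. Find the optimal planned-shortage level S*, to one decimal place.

Annual demand D = 145 × 12 = 1,740.
With planned backorders, Q* = √(2DS/H) · √((H+B)/B).
√(2DS/H) = √(2 × 1,740 × 185 / 17.2) = 193.469.
√((H+B)/B) = √((17.2+101)/101) = 1.0818.
Q* ≈ 209.295.
S* = Q* · H/(H+B) = 209.295 × 17.2/118.2 ≈ 30.456.

S* ≈ 30.5 widgets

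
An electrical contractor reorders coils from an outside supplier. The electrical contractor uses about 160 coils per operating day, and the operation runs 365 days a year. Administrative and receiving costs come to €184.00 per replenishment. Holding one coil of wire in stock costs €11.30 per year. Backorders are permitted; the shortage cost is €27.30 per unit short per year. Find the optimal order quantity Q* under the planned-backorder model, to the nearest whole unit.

Annual demand D = 160 × 365 = 58,400.
With planned backorders, Q* = √(2DS/H) · √((H+B)/B).
√(2DS/H) = √(2 × 58,400 × 184 / 11.3) = 1379.085.
√((H+B)/B) = √((11.3+27.3)/27.3) = 1.1891.
Q* ≈ 1639.847.

Q* ≈ 1,640 coils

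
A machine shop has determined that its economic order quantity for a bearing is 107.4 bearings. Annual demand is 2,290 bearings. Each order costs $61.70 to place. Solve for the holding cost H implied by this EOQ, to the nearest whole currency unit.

Squaring Q* = √(2DS/H) gives Q*² = 2DS/H.
From Q* = √(2DS/H): H = 2DS / Q*² = 2 × 2,290 × 61.7 / 107.4² = 24.4986.

H ≈ $24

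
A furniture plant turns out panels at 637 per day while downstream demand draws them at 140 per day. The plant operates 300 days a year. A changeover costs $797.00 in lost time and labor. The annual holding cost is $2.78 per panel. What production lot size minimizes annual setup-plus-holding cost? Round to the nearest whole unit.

Q* ≈ 5,556 panels

Annual demand D = 140 × 300 = 42,000.
Production build-up factor (1 − d/p) = 1 − 140/637 = 0.7802.
Q* = √(2DS / (H(1 − d/p))) = √(2 × 42,000 × 797 / (2.78 × 0.7802)).
= √(66,948,000 / 2.169) ≈ 5555.689.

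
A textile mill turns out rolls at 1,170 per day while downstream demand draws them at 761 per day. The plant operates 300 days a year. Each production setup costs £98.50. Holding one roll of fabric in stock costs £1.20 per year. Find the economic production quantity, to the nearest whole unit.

Annual demand D = 761 × 300 = 228,300.
Production build-up factor (1 − d/p) = 1 − 761/1,170 = 0.3496.
Q* = √(2DS / (H(1 − d/p))) = √(2 × 228,300 × 98.5 / (1.2 × 0.3496)).
= √(44,975,100 / 0.4195) ≈ 10354.443.

Q* ≈ 10,354 rolls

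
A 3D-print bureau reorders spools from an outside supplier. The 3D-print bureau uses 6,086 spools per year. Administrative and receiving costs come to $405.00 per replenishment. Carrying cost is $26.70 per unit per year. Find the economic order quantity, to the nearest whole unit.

EOQ = √(2DS / H) = √(2 × 6,086 × 405 / 26.7).
= √(4,929,660 / 26.7) = √184,631.4607 ≈ 429.688.

Q* ≈ 430 spools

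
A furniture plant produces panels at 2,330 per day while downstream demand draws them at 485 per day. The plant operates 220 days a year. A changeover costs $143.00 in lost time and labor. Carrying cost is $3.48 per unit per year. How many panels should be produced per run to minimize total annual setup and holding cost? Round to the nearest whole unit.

Q* ≈ 3,328 panels

Annual demand D = 485 × 220 = 106,700.
Production build-up factor (1 − d/p) = 1 − 485/2,330 = 0.7918.
Q* = √(2DS / (H(1 − d/p))) = √(2 × 106,700 × 143 / (3.48 × 0.7918)).
= √(30,516,200 / 2.7556) ≈ 3327.786.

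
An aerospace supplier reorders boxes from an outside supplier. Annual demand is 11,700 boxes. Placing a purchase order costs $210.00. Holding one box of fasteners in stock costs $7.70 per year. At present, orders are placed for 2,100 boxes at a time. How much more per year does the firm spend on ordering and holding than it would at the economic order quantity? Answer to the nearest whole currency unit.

Extra cost ≈ $3,104 per year

EOQ = √(2DS/H) = √(2 × 11,700 × 210 / 7.7) ≈ 798.86.
Cost at Q* = (D/Q*)S + (Q*/2)H = √(2DSH) ≈ $6,151.24.
Cost at Q = 2,100: (11,700/2,100)×210 + (2,100/2)×7.7 = $1,170.00 + $8,085.00 = $9,255.00.
Excess = $9,255.00 − $6,151.24 = $3,103.76.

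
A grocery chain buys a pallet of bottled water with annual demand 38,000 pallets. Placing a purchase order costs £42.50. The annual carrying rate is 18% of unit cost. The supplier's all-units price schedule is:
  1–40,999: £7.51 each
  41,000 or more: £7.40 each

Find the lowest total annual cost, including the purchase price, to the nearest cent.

Holding cost per unit per year at price C is H = 0.18·C.
Candidates are each tier's EOQ (if it falls in that tier) and each price-break quantity.
EOQ at £7.51 = 1545.8 (feasible in tier 1): TC = 38,000×£7.51 + (38,000/1545.8)×42.5 + (1545.8/2)×0.18×£7.51 = £287,469.57.
EOQ at £7.40 = 1557.2 < 41000, so use break Q=41000: TC = 38,000×£7.40 + (38,000/41000.0)×42.5 + (41000.0/2)×0.18×£7.40 = £308,545.39.
Lowest total cost among the candidates is at Q = 1545.8.

TC* ≈ £287,469.57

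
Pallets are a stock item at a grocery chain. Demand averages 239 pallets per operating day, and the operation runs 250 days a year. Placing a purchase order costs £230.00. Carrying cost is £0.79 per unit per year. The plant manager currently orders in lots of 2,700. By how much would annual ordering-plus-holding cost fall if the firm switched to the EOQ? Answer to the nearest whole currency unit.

Extra cost ≈ £1,497 per year

Annual demand D = 239 × 250 = 59,750.
EOQ = √(2DS/H) = √(2 × 59,750 × 230 / 0.79) ≈ 5898.40.
Cost at Q* = (D/Q*)S + (Q*/2)H = √(2DSH) ≈ £4,659.74.
Cost at Q = 2,700: (59,750/2,700)×230 + (2,700/2)×0.79 = £5,089.81 + £1,066.50 = £6,156.31.
Excess = £6,156.31 − £4,659.74 = £1,496.58.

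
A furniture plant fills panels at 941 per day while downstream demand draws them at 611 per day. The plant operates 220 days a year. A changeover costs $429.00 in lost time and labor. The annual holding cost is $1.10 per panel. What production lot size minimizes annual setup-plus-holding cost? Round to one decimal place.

Q* ≈ 17,290.9 panels

Annual demand D = 611 × 220 = 134,420.
Production build-up factor (1 − d/p) = 1 − 611/941 = 0.3507.
Q* = √(2DS / (H(1 − d/p))) = √(2 × 134,420 × 429 / (1.1 × 0.3507)).
= √(115,332,360 / 0.3858) ≈ 17290.880.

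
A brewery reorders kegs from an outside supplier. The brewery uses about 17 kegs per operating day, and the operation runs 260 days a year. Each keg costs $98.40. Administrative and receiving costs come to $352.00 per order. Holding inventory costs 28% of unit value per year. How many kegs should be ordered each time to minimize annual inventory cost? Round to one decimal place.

Q* ≈ 336.1 kegs

Annual demand D = 17 × 260 = 4,420.
Holding cost H = 0.28 × $98.40 = $27.5520 per unit per year.
EOQ = √(2DS / H) = √(2 × 4,420 × 352 / 27.552).
= √(3,111,680 / 27.552) = √112,938.4437 ≈ 336.063.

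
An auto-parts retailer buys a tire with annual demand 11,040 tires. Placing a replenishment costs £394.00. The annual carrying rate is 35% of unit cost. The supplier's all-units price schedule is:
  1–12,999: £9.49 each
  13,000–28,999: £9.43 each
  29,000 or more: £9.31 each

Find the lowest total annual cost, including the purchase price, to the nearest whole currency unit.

Holding cost per unit per year at price C is H = 0.35·C.
For each price level, check whether its EOQ is feasible; otherwise the best quantity at that price is the breakpoint.
EOQ at £9.49 = 1618.4 (feasible in tier 1): TC = 11,040×£9.49 + (11,040/1618.4)×394 + (1618.4/2)×0.35×£9.49 = £110,145.05.
EOQ at £9.43 = 1623.5 < 13000, so use break Q=13000: TC = 11,040×£9.43 + (11,040/13000.0)×394 + (13000.0/2)×0.35×£9.43 = £125,895.05.
EOQ at £9.31 = 1634.0 < 29000, so use break Q=29000: TC = 11,040×£9.31 + (11,040/29000.0)×394 + (29000.0/2)×0.35×£9.31 = £150,180.64.
Lowest total cost among the candidates is at Q = 1618.4.

TC* ≈ £110,145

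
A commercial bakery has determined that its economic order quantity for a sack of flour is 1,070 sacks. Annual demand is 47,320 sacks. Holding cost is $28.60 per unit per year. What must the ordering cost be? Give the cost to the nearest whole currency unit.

S ≈ $346

Invert the EOQ relation Q*² = 2DS/H.
From Q* = √(2DS/H): S = Q*²H / (2D) = 1,070² × 28.6 / (2 × 47,320) = 345.9863.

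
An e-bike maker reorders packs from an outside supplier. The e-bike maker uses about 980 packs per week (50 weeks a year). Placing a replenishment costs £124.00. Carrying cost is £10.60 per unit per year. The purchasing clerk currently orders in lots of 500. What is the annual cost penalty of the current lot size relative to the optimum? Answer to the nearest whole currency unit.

Extra cost ≈ £3,452 per year

Annual demand D = 980 × 50 = 49,000.
EOQ = √(2DS/H) = √(2 × 49,000 × 124 / 10.6) ≈ 1070.71.
Cost at Q* = (D/Q*)S + (Q*/2)H = √(2DSH) ≈ £11,349.50.
Cost at Q = 500: (49,000/500)×124 + (500/2)×10.6 = £12,152.00 + £2,650.00 = £14,802.00.
Excess = £14,802.00 − £11,349.50 = £3,452.50.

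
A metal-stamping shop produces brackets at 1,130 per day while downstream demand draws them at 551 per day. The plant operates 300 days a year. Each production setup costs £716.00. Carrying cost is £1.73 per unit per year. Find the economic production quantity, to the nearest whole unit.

Annual demand D = 551 × 300 = 165,300.
Production build-up factor (1 − d/p) = 1 − 551/1,130 = 0.5124.
Q* = √(2DS / (H(1 − d/p))) = √(2 × 165,300 × 716 / (1.73 × 0.5124)).
= √(236,709,600 / 0.8864) ≈ 16341.233.

Q* ≈ 16,341 brackets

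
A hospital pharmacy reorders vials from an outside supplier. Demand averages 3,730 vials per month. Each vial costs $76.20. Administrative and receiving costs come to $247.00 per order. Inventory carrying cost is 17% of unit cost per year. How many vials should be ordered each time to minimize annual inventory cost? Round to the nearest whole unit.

Q* ≈ 1,306 vials

Annual demand D = 3,730 × 12 = 44,760.
Holding cost H = 0.17 × $76.20 = $12.9540 per unit per year.
EOQ = √(2DS / H) = √(2 × 44,760 × 247 / 12.954).
= √(22,111,440 / 12.954) = √1,706,919.8703 ≈ 1306.491.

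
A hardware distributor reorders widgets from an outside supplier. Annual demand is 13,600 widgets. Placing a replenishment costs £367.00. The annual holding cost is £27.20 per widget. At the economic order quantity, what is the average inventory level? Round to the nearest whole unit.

Q* = √(2DS/H) = √(2 × 13,600 × 367 / 27.2) ≈ 605.81.
Average inventory = Q*/2 ≈ 605.81 / 2 = 302.903.

Average inventory ≈ 303 widgets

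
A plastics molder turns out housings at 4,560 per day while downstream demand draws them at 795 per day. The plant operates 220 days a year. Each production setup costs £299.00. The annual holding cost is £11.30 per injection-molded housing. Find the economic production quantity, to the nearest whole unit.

Annual demand D = 795 × 220 = 174,900.
Production build-up factor (1 − d/p) = 1 − 795/4,560 = 0.8257.
Q* = √(2DS / (H(1 − d/p))) = √(2 × 174,900 × 299 / (11.3 × 0.8257)).
= √(104,590,200 / 9.3299) ≈ 3348.160.

Q* ≈ 3,348 housings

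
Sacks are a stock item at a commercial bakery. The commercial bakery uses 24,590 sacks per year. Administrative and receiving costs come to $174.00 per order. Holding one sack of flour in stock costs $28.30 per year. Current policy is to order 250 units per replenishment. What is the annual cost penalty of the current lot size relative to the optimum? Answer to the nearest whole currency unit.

Extra cost ≈ $5,090 per year

EOQ = √(2DS/H) = √(2 × 24,590 × 174 / 28.3) ≈ 549.89.
Cost at Q* = (D/Q*)S + (Q*/2)H = √(2DSH) ≈ $15,561.88.
Cost at Q = 250: (24,590/250)×174 + (250/2)×28.3 = $17,114.64 + $3,537.50 = $20,652.14.
Excess = $20,652.14 − $15,561.88 = $5,090.26.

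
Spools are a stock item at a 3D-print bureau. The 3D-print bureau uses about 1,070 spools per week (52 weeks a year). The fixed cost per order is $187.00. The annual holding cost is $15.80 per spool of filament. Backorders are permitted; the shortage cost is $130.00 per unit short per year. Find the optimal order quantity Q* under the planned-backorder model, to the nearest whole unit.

Annual demand D = 1,070 × 52 = 55,640.
With planned backorders, Q* = √(2DS/H) · √((H+B)/B).
√(2DS/H) = √(2 × 55,640 × 187 / 15.8) = 1147.627.
√((H+B)/B) = √((15.8+130)/130) = 1.0590.
Q* ≈ 1215.368.

Q* ≈ 1,215 spools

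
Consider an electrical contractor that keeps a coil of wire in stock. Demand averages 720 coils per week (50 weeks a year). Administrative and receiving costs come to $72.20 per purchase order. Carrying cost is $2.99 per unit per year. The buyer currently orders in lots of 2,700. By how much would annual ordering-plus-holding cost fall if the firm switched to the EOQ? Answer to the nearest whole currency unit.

Extra cost ≈ $1,057 per year

Annual demand D = 720 × 50 = 36,000.
EOQ = √(2DS/H) = √(2 × 36,000 × 72.2 / 2.99) ≈ 1318.56.
Cost at Q* = (D/Q*)S + (Q*/2)H = √(2DSH) ≈ $3,942.49.
Cost at Q = 2,700: (36,000/2,700)×72.2 + (2,700/2)×2.99 = $962.67 + $4,036.50 = $4,999.17.
Excess = $4,999.17 − $3,942.49 = $1,056.68.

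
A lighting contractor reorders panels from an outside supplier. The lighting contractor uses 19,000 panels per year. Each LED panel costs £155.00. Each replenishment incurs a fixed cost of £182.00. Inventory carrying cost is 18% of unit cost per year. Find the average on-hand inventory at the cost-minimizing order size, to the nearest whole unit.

Average inventory ≈ 249 panels

Holding cost H = 0.18 × £155.00 = £27.9000 per unit per year.
The optimal lot size = √(2DS/H) = √(2 × 19,000 × 182 / 27.9) ≈ 497.88.
Average inventory = Q*/2 ≈ 497.88 / 2 = 248.940.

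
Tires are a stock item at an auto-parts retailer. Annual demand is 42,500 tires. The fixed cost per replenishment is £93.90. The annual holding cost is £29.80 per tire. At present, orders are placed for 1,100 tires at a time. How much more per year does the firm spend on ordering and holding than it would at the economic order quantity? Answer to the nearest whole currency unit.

EOQ = √(2DS/H) = √(2 × 42,500 × 93.9 / 29.8) ≈ 517.53.
Cost at Q* = (D/Q*)S + (Q*/2)H = √(2DSH) ≈ £15,422.34.
Cost at Q = 1,100: (42,500/1,100)×93.9 + (1,100/2)×29.8 = £3,627.95 + £16,390.00 = £20,017.95.
Excess = £20,017.95 − £15,422.34 = £4,595.61.

Extra cost ≈ £4,596 per year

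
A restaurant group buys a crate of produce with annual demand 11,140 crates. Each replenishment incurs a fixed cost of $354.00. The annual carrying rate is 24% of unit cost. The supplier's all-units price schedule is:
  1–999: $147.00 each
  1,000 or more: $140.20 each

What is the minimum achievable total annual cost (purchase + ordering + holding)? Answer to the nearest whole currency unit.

Holding cost per unit per year at price C is H = 0.24·C.
For each price level, check whether its EOQ is feasible; otherwise the best quantity at that price is the breakpoint.
EOQ at $147.00 = 472.8 (feasible in tier 1): TC = 11,140×$147.00 + (11,140/472.8)×354 + (472.8/2)×0.24×$147.00 = $1,654,261.05.
EOQ at $140.20 = 484.1 < 1000, so use break Q=1000: TC = 11,140×$140.20 + (11,140/1000.0)×354 + (1000.0/2)×0.24×$140.20 = $1,582,595.56.
Lowest total cost among the candidates is at Q = 1000.0.

TC* ≈ $1,582,596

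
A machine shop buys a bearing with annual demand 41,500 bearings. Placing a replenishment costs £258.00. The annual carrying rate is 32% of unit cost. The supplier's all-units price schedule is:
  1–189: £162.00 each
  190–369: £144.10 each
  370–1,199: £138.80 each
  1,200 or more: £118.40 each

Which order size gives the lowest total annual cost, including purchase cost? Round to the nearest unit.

Holding cost per unit per year at price C is H = 0.32·C.
For each price level, check whether its EOQ is feasible; otherwise the best quantity at that price is the breakpoint.
Tier 1 (£162.00): EOQ = 642.7 exceeds tier's upper bound 189, so this tier is dominated.
Tier 2 (£144.10): EOQ = 681.5 exceeds tier's upper bound 369, so this tier is dominated.
EOQ at £138.80 = 694.4 (feasible in tier 3): TC = 41,500×£138.80 + (41,500/694.4)×258 + (694.4/2)×0.32×£138.80 = £5,791,040.30.
EOQ at £118.40 = 751.8 < 1200, so use break Q=1200: TC = 41,500×£118.40 + (41,500/1200.0)×258 + (1200.0/2)×0.32×£118.40 = £4,945,255.30.
Lowest total cost is £4,945,255.30 at Q = 1200.0.

Q* ≈ 1,200 bearings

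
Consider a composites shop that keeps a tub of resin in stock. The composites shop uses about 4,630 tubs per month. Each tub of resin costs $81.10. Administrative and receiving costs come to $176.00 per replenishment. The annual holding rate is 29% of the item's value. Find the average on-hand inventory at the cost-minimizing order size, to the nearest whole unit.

Average inventory ≈ 456 tubs

Annual demand D = 4,630 × 12 = 55,560.
Holding cost H = 0.29 × $81.10 = $23.5190 per unit per year.
Q* = √(2DS/H) = √(2 × 55,560 × 176 / 23.519) ≈ 911.89.
Average inventory = Q*/2 ≈ 911.89 / 2 = 455.946.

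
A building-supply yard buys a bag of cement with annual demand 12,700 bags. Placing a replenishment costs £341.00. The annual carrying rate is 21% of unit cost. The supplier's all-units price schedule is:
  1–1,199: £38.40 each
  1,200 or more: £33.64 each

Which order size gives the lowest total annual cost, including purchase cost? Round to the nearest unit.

Q* ≈ 1,200 bags

Holding cost per unit per year at price C is H = 0.21·C.
Candidates are each tier's EOQ (if it falls in that tier) and each price-break quantity.
EOQ at £38.40 = 1036.4 (feasible in tier 1): TC = 12,700×£38.40 + (12,700/1036.4)×341 + (1036.4/2)×0.21×£38.40 = £496,037.36.
EOQ at £33.64 = 1107.3 < 1200, so use break Q=1200: TC = 12,700×£33.64 + (12,700/1200.0)×341 + (1200.0/2)×0.21×£33.64 = £435,075.56.
Lowest total cost is £435,075.56 at Q = 1200.0.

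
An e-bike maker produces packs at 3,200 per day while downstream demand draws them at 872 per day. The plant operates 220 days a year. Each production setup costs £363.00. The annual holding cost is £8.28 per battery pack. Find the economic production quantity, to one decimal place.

Annual demand D = 872 × 220 = 191,840.
Production build-up factor (1 − d/p) = 1 − 872/3,200 = 0.7275.
Q* = √(2DS / (H(1 − d/p))) = √(2 × 191,840 × 363 / (8.28 × 0.7275)).
= √(139,275,840 / 6.0237) ≈ 4808.462.

Q* ≈ 4,808.5 packs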